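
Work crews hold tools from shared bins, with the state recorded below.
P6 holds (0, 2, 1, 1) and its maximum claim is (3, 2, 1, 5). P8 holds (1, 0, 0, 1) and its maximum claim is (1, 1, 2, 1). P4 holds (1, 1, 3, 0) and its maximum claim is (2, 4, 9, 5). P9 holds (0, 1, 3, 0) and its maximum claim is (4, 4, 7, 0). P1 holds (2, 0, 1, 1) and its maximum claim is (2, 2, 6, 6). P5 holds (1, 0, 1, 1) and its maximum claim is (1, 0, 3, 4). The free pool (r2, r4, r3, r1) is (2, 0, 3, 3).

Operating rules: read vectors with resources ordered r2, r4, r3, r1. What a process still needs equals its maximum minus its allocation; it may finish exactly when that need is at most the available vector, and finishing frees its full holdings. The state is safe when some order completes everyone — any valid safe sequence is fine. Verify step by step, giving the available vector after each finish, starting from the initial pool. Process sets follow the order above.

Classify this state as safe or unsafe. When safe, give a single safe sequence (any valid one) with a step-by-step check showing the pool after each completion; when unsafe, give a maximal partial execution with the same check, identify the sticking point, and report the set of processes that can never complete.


The state is UNSAFE.
Key observation: the wall is r4: completing P5, P6, P8, P1 brings the pool only to (6, 2, 6, 7), and all the rest need more.
The run P5, P6, P8, P1 cannot be extended any further. Verifying each step:
  pool = (2, 0, 3, 3)
  P5: need (0, 0, 2, 3) fits (2, 0, 3, 3); releases (1, 0, 1, 1), pool now (3, 0, 4, 4)
  P6: need (3, 0, 0, 4) fits (3, 0, 4, 4); releases (0, 2, 1, 1), pool now (3, 2, 5, 5)
  P8: need (0, 1, 2, 0) fits (3, 2, 5, 5); releases (1, 0, 0, 1), pool now (4, 2, 5, 6)
  P1: need (0, 2, 5, 5) fits (4, 2, 5, 6); releases (2, 0, 1, 1), pool now (6, 2, 6, 7)
  P4 still needs (1, 3, 6, 5) but only (6, 2, 6, 7) is free — short on r4
  P9 still needs (4, 3, 4, 0) but only (6, 2, 6, 7) is free — short on r4
Processes that can never finish: P4 and P9.


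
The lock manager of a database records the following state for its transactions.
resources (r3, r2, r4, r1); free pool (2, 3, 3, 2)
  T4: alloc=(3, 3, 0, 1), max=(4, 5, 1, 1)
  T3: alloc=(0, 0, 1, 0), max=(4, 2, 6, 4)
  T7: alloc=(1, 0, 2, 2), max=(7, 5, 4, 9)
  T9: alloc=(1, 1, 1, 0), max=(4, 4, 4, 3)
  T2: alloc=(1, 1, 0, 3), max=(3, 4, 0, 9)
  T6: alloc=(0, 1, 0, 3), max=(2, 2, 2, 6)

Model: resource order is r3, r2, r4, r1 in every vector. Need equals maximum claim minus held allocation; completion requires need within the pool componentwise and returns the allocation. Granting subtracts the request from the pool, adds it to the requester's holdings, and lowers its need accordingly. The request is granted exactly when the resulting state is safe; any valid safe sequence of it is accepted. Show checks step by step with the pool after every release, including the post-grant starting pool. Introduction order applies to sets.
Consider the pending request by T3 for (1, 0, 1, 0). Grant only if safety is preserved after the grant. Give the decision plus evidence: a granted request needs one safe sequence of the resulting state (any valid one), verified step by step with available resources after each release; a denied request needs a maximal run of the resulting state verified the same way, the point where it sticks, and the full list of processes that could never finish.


DENY. Granting would leave the state unsafe.
Key observation: after T4, T6, T2 the pool peaks at (5, 8, 2, 9), and each blocked process is short somewhere: T3 on r4; T7 on r3; T9 on r4.
After a pretend grant, a maximal execution: T4, T6, T2 — then nothing else fits. Step-by-step check:
  pool = (1, 3, 2, 2)
  T4 needs (1, 2, 1, 0) <= (1, 3, 2, 2) -> finishes; pool += (3, 3, 0, 1) = (4, 6, 2, 3)
  T6 needs (2, 1, 2, 3) <= (4, 6, 2, 3) -> finishes; pool += (0, 1, 0, 3) = (4, 7, 2, 6)
  T2 needs (2, 3, 0, 6) <= (4, 7, 2, 6) -> finishes; pool += (1, 1, 0, 3) = (5, 8, 2, 9)
  T3 still needs (3, 2, 4, 4) but only (5, 8, 2, 9) is free — short on r4
  T7 still needs (6, 5, 2, 7) but only (5, 8, 2, 9) is free — short on r3
  T9 still needs (3, 3, 3, 3) but only (5, 8, 2, 9) is free — short on r4
Processes that could never finish after the grant: T3, T7 and T9.


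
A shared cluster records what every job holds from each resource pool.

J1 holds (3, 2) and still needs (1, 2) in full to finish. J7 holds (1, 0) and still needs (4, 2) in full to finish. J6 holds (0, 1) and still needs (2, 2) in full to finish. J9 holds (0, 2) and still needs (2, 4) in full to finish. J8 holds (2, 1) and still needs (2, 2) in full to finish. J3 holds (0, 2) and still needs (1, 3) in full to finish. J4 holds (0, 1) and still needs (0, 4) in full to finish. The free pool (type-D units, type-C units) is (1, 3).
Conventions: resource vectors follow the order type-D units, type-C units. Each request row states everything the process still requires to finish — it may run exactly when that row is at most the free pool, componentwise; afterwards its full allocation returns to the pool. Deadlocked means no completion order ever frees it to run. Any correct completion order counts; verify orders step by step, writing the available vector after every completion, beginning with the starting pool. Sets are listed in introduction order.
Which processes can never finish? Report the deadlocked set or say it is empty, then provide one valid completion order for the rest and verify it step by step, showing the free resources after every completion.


The deadlocked set is empty.
Key observation: no deadlock: J1 fits now, and the freed resources carry the rest through.
A valid finishing order for the others: J1, J8, J4, J9, J7, J3, J6. Step-by-step check:
  pool = (1, 3)
  J1 needs (1, 2) <= (1, 3) -> finishes; pool += (3, 2) = (4, 5)
  J8 needs (2, 2) <= (4, 5) -> finishes; pool += (2, 1) = (6, 6)
  J4 needs (0, 4) <= (6, 6) -> finishes; pool += (0, 1) = (6, 7)
  J9 needs (2, 4) <= (6, 7) -> finishes; pool += (0, 2) = (6, 9)
  J7 needs (4, 2) <= (6, 9) -> finishes; pool += (1, 0) = (7, 9)
  J3 needs (1, 3) <= (7, 9) -> finishes; pool += (0, 2) = (7, 11)
  J6 needs (2, 2) <= (7, 11) -> finishes; pool += (0, 1) = (7, 12)


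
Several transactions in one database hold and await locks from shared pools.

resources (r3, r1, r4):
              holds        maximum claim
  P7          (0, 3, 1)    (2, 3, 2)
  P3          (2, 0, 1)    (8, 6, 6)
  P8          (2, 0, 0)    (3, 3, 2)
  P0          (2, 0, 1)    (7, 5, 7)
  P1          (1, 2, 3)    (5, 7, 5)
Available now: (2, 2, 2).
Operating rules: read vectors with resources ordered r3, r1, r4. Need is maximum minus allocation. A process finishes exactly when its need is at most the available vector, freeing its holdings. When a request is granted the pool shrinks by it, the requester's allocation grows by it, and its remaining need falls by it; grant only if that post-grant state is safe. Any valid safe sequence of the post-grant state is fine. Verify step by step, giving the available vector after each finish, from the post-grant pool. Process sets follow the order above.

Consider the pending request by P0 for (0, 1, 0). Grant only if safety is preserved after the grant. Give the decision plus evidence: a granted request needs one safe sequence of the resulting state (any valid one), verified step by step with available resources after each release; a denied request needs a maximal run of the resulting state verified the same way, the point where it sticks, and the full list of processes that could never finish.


DENY. Granting would leave the state unsafe.
Key observation: after P7, P8 the pool peaks at (4, 4, 3), and each blocked process is short somewhere: P3 on r3, r1, r4; P0 on r3, r4; P1 on r1.
On the post-grant state, P7, P8 is a maximal run — nothing extends it. Verifying each step:
  pool = (2, 1, 2)
  P7 needs (2, 0, 1) <= (2, 1, 2) -> finishes; pool += (0, 3, 1) = (2, 4, 3)
  P8 needs (1, 3, 2) <= (2, 4, 3) -> finishes; pool += (2, 0, 0) = (4, 4, 3)
  blocked: P3 wants (6, 6, 5), pool (4, 4, 3) — not enough r3, r1 and r4
  blocked: P0 wants (5, 4, 6), pool (4, 4, 3) — not enough r3 and r4
  blocked: P1 wants (4, 5, 2), pool (4, 4, 3) — not enough r1
Processes that could never finish after the grant: P3, P0 and P1.


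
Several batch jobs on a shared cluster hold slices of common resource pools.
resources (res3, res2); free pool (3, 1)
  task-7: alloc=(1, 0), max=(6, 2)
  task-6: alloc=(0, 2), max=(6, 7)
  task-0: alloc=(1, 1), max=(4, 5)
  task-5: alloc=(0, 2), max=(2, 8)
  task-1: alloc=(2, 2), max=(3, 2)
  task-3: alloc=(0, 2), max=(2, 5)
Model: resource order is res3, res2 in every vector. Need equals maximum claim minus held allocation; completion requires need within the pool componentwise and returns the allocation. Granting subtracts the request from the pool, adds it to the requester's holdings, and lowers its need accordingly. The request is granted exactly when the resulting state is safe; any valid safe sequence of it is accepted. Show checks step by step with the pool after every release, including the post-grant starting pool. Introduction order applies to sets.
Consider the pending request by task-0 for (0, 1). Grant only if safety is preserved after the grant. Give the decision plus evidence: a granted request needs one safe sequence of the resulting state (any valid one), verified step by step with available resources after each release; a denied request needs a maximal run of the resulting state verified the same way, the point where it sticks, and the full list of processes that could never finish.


DENY: after the grant no complete ordering would exist.
Key observation: the pool after task-1, task-7 is (6, 2); every surviving request exceeds it in res2, so progress ends there.
After a pretend grant, a maximal execution: task-1, task-7 — then nothing else fits. Walking it through:
  pool = (3, 0)
  task-1 needs (1, 0) <= (3, 0) -> finishes; pool += (2, 2) = (5, 2)
  task-7 needs (5, 2) <= (5, 2) -> finishes; pool += (1, 0) = (6, 2)
  task-6 still needs (6, 5) but only (6, 2) is free — short on res2
  task-0 still needs (3, 3) but only (6, 2) is free — short on res2
  task-5 still needs (2, 6) but only (6, 2) is free — short on res2
  task-3 still needs (2, 3) but only (6, 2) is free — short on res2
Post-grant, the permanently blocked set is task-6, task-0, task-5 and task-3.


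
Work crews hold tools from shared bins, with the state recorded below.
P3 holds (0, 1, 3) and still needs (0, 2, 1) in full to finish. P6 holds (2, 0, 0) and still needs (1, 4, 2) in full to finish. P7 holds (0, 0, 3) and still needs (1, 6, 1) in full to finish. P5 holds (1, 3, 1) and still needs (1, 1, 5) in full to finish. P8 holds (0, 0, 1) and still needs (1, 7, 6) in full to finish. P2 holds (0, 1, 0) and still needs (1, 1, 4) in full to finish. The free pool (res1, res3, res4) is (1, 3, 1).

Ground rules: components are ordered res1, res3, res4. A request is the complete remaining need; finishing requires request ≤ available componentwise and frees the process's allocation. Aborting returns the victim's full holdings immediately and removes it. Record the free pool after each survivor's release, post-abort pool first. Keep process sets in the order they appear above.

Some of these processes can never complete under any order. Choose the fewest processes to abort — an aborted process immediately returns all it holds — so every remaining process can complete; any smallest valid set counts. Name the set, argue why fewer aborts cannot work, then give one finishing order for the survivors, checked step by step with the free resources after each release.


Abort P7.
Key observation: the returned (0, 0, 3) from P7 is what brings P5 — unrunnable before, under any order — into play at step 3.
Minimality: the empty abort set fails — the state is deadlocked as it stands.
The survivors complete as P2, P3, P5, P6, P8. Walking it through (starting from the post-abort pool):
  pool = (1, 3, 4)
  P2 needs (1, 1, 4) <= (1, 3, 4) -> finishes; pool += (0, 1, 0) = (1, 4, 4)
  P3 needs (0, 2, 1) <= (1, 4, 4) -> finishes; pool += (0, 1, 3) = (1, 5, 7)
  P5 needs (1, 1, 5) <= (1, 5, 7) -> finishes; pool += (1, 3, 1) = (2, 8, 8)
  P6 needs (1, 4, 2) <= (2, 8, 8) -> finishes; pool += (2, 0, 0) = (4, 8, 8)
  P8 needs (1, 7, 6) <= (4, 8, 8) -> finishes; pool += (0, 0, 1) = (4, 8, 9)


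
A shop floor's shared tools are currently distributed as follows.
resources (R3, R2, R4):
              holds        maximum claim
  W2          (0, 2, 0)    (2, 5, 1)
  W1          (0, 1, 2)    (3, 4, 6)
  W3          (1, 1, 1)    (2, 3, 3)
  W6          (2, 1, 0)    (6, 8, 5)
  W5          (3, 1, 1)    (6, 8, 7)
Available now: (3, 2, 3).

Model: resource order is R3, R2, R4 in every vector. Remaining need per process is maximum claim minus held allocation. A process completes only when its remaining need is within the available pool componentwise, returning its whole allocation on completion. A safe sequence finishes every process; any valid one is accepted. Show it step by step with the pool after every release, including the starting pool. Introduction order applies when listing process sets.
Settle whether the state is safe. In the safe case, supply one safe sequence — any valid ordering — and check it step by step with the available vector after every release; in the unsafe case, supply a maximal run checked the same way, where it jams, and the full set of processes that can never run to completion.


UNSAFE.
Key observation: after W3, W2, W1 complete, (4, 6, 6) is the best the pool ever gets, yet each leftover process wants more R2.
The run W3, W2, W1 cannot be extended any further. Walking it through:
  pool = (3, 2, 3)
  W3 needs (1, 2, 2) <= (3, 2, 3) -> finishes; pool += (1, 1, 1) = (4, 3, 4)
  W2 needs (2, 3, 1) <= (4, 3, 4) -> finishes; pool += (0, 2, 0) = (4, 5, 4)
  W1 needs (3, 3, 4) <= (4, 5, 4) -> finishes; pool += (0, 1, 2) = (4, 6, 6)
  W6 still needs (4, 7, 5) but only (4, 6, 6) is free — short on R2
  W5 still needs (3, 7, 6) but only (4, 6, 6) is free — short on R2
Never able to finish: W6 and W5.


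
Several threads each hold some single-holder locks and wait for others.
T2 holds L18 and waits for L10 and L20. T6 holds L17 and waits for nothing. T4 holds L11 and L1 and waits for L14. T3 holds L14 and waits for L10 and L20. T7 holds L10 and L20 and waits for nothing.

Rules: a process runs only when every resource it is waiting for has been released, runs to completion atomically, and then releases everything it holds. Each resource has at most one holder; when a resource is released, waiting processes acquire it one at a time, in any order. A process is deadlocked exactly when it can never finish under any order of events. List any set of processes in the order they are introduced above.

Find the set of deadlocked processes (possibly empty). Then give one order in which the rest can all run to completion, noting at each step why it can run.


No process is deadlocked.
Key observation: there is no circular wait here — follow any chain and it reaches a process that is free to run now.
One completion order for the rest: T6, T7, T3, T2, T4.
Step-by-step check:
  run T6 (it waits on nothing); releases L17
  run T7 (it waits on nothing); releases L10 and L20
  run T3 (all its waits — L10 and L20 — are resolved); releases L14
  run T2 (all its waits — L10 and L20 — are resolved); releases L18
  run T4 (all its waits — L14 — are resolved); releases L11 and L1


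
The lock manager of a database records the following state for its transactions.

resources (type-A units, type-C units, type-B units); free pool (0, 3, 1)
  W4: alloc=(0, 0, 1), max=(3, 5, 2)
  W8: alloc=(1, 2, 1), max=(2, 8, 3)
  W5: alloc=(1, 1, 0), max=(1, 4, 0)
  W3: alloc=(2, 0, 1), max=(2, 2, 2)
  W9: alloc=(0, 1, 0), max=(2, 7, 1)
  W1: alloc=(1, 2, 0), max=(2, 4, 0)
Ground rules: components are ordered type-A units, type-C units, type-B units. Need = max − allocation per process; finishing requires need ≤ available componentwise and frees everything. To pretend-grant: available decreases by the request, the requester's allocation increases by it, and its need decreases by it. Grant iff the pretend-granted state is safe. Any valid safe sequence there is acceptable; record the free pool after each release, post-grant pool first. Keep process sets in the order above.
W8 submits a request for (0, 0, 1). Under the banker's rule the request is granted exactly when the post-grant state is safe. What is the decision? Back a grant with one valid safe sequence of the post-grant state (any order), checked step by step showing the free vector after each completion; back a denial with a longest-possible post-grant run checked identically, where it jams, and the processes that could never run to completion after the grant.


DENY — the pretend-granted state is unsafe.
Key observation: the pool after W5, W1 is (2, 6, 0); every surviving request exceeds it in type-B units, so progress ends there.
On the post-grant state, W5, W1 is a maximal run — nothing extends it. Verifying each step:
  pool = (0, 3, 0)
  W5: need (0, 3, 0) fits (0, 3, 0); releases (1, 1, 0), pool now (1, 4, 0)
  W1: need (1, 2, 0) fits (1, 4, 0); releases (1, 2, 0), pool now (2, 6, 0)
  blocked: W4 wants (3, 5, 1), pool (2, 6, 0) — not enough type-A units and type-B units
  blocked: W8 wants (1, 6, 1), pool (2, 6, 0) — not enough type-B units
  blocked: W3 wants (0, 2, 1), pool (2, 6, 0) — not enough type-B units
  blocked: W9 wants (2, 6, 1), pool (2, 6, 0) — not enough type-B units
Had the request been granted, W4, W8, W3 and W9 could never finish.


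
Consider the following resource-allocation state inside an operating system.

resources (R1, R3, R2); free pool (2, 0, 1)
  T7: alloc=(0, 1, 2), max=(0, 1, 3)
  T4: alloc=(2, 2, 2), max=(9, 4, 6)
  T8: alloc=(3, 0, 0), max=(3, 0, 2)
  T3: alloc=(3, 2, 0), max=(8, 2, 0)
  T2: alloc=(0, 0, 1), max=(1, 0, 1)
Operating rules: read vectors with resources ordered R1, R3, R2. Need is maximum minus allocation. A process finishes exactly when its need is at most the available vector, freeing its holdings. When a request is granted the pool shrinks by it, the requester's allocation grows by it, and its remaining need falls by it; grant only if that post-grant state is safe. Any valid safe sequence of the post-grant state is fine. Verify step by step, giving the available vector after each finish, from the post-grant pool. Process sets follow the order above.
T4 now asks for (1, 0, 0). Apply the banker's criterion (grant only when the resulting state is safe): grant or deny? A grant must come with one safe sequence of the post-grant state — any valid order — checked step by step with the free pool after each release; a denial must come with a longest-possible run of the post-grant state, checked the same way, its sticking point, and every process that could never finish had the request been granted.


DENY. Granting would leave the state unsafe.
Key observation: after T2, T8, T7 complete, (4, 1, 4) is the best the pool ever gets, yet each leftover process wants more R1.
Pretend the grant happened; the run T2, T8, T7 goes as far as possible. Walking it through:
  pool = (1, 0, 1)
  T2: need (1, 0, 0) fits (1, 0, 1); releases (0, 0, 1), pool now (1, 0, 2)
  T8: need (0, 0, 2) fits (1, 0, 2); releases (3, 0, 0), pool now (4, 0, 2)
  T7: need (0, 0, 1) fits (4, 0, 2); releases (0, 1, 2), pool now (4, 1, 4)
  T4 still needs (6, 2, 4) but only (4, 1, 4) is free — short on R1 and R3
  T3 still needs (5, 0, 0) but only (4, 1, 4) is free — short on R1
Had the request been granted, T4 and T3 could never finish.


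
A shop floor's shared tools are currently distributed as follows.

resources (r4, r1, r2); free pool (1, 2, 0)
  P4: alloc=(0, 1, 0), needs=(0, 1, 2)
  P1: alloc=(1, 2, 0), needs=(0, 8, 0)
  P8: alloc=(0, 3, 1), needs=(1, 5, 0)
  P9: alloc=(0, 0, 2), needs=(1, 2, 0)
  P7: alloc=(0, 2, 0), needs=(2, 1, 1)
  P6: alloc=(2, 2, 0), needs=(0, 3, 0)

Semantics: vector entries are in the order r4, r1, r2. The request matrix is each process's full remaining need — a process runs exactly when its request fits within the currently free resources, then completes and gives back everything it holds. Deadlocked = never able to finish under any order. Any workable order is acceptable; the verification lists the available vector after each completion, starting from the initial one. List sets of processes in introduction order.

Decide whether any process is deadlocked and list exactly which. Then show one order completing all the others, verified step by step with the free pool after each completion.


The deadlocked set is empty.
Key observation: starting with P9, each completion frees enough for the next — no one is permanently blocked.
A valid finishing order for the others: P9, P4, P6, P8, P1, P7. Step-by-step check:
  pool = (1, 2, 0)
  run P9 (needs (1, 2, 0), free (1, 2, 0)); after release of (0, 0, 2) the pool is (1, 2, 2)
  run P4 (needs (0, 1, 2), free (1, 2, 2)); after release of (0, 1, 0) the pool is (1, 3, 2)
  run P6 (needs (0, 3, 0), free (1, 3, 2)); after release of (2, 2, 0) the pool is (3, 5, 2)
  run P8 (needs (1, 5, 0), free (3, 5, 2)); after release of (0, 3, 1) the pool is (3, 8, 3)
  run P1 (needs (0, 8, 0), free (3, 8, 3)); after release of (1, 2, 0) the pool is (4, 10, 3)
  run P7 (needs (2, 1, 1), free (4, 10, 3)); after release of (0, 2, 0) the pool is (4, 12, 3)


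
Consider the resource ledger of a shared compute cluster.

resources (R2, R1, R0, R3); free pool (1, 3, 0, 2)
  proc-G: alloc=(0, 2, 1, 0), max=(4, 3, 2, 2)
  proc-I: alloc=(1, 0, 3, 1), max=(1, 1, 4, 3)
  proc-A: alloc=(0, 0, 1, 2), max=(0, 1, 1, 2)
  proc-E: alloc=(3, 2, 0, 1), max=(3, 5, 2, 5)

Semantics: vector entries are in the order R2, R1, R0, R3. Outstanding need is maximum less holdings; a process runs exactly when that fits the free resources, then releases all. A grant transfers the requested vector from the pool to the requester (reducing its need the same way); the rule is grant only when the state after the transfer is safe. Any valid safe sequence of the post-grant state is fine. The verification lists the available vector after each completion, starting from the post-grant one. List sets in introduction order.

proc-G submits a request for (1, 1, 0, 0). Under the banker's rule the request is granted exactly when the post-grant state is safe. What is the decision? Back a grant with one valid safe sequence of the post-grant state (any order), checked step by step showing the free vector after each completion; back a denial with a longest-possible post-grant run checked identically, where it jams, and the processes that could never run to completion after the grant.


DENY: after the grant no complete ordering would exist.
Key observation: after proc-A, proc-I the pool peaks at (1, 2, 4, 5), and each blocked process is short somewhere: proc-G on R2; proc-E on R1.
After a pretend grant, a maximal execution: proc-A, proc-I — then nothing else fits. Walking it through:
  pool = (0, 2, 0, 2)
  proc-A: need (0, 1, 0, 0) fits (0, 2, 0, 2); releases (0, 0, 1, 2), pool now (0, 2, 1, 4)
  proc-I: need (0, 1, 1, 2) fits (0, 2, 1, 4); releases (1, 0, 3, 1), pool now (1, 2, 4, 5)
  proc-G cannot run: need (3, 0, 1, 2) vs free (1, 2, 4, 5) (insufficient R2)
  proc-E cannot run: need (0, 3, 2, 4) vs free (1, 2, 4, 5) (insufficient R1)
Post-grant, the permanently blocked set is proc-G and proc-E.


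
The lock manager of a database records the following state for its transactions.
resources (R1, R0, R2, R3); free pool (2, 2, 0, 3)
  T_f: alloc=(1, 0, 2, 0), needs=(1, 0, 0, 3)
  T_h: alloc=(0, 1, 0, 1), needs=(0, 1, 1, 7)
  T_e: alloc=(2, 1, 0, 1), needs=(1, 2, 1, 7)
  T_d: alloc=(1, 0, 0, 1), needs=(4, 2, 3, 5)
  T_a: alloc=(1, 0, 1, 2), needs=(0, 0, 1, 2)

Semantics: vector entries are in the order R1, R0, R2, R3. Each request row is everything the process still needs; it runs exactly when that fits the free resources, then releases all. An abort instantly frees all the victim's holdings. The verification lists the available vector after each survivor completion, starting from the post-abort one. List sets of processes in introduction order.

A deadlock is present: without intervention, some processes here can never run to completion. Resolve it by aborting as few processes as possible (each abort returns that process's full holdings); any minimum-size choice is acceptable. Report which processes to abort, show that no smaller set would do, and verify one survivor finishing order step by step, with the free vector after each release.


Minimum abort set: T_e.
Key observation: before aborting T_e, T_h was permanently blocked — no order could ever run it; afterwards it completes at step 4.
Minimality: the empty abort set fails — the state is deadlocked as it stands.
Survivors finish in the order: T_f, T_a, T_d, T_h. Step-by-step check (pool after the aborts first):
  pool = (4, 3, 0, 4)
  T_f needs (1, 0, 0, 3) <= (4, 3, 0, 4) -> finishes; pool += (1, 0, 2, 0) = (5, 3, 2, 4)
  T_a needs (0, 0, 1, 2) <= (5, 3, 2, 4) -> finishes; pool += (1, 0, 1, 2) = (6, 3, 3, 6)
  T_d needs (4, 2, 3, 5) <= (6, 3, 3, 6) -> finishes; pool += (1, 0, 0, 1) = (7, 3, 3, 7)
  T_h needs (0, 1, 1, 7) <= (7, 3, 3, 7) -> finishes; pool += (0, 1, 0, 1) = (7, 4, 3, 8)


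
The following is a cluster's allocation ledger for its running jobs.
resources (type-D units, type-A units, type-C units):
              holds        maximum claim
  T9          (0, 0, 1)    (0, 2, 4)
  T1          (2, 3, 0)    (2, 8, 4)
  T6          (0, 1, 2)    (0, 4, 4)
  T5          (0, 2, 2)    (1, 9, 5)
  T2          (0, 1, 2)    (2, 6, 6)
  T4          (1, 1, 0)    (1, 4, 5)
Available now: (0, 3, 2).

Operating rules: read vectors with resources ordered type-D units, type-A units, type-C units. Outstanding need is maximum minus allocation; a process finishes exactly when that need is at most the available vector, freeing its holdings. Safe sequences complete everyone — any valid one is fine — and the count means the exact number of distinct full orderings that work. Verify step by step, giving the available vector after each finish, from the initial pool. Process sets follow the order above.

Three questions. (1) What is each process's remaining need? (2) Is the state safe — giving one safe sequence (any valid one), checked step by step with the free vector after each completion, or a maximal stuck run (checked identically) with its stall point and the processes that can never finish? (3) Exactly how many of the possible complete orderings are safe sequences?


(1) Need matrix, components ordered type-D units, type-A units, type-C units:
  T9: (0, 2, 3)
  T1: (0, 5, 4)
  T6: (0, 3, 2)
  T5: (1, 7, 3)
  T2: (2, 5, 4)
  T4: (0, 3, 5)
(2) SAFE. One safe sequence: T6, T9, T4, T1, T2, T5.
Key observation: the first exact fit in this order is T6 — it needs (0, 3, 2) with (0, 3, 2) free, meeting a requested resource to the last unit.
Walking it through:
  pool = (0, 3, 2)
  T6 needs (0, 3, 2) <= (0, 3, 2) -> finishes; pool += (0, 1, 2) = (0, 4, 4)
  T9 needs (0, 2, 3) <= (0, 4, 4) -> finishes; pool += (0, 0, 1) = (0, 4, 5)
  T4 needs (0, 3, 5) <= (0, 4, 5) -> finishes; pool += (1, 1, 0) = (1, 5, 5)
  T1 needs (0, 5, 4) <= (1, 5, 5) -> finishes; pool += (2, 3, 0) = (3, 8, 5)
  T2 needs (2, 5, 4) <= (3, 8, 5) -> finishes; pool += (0, 1, 2) = (3, 9, 7)
  T5 needs (1, 7, 3) <= (3, 9, 7) -> finishes; pool += (0, 2, 2) = (3, 11, 9)
(3) Exactly 2 of the possible complete orderings are safe sequences.


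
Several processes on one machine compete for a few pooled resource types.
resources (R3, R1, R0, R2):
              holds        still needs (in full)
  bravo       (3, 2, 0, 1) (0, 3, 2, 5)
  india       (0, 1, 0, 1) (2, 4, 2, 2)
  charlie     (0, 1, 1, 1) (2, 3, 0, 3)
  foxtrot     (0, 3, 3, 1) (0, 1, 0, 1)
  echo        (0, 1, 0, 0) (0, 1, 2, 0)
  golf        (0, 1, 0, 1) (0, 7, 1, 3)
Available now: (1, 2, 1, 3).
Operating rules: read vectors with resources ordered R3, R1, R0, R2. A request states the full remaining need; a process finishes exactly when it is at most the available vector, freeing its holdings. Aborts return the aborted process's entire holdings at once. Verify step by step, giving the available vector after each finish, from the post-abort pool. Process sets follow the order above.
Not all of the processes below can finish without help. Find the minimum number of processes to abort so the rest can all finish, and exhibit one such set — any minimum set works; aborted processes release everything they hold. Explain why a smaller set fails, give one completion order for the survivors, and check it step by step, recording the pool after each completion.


Abort charlie.
Key observation: bravo had no path to completion before; after the abort of charlie ((0, 1, 1, 1) returned), step 3 is where it fits.
Minimality: the empty abort set fails — the state is deadlocked as it stands.
Survivors finish in the order: foxtrot, echo, bravo, golf, india. Walking it through (pool after the aborts first):
  pool = (1, 3, 2, 4)
  foxtrot: need (0, 1, 0, 1) fits (1, 3, 2, 4); releases (0, 3, 3, 1), pool now (1, 6, 5, 5)
  echo: need (0, 1, 2, 0) fits (1, 6, 5, 5); releases (0, 1, 0, 0), pool now (1, 7, 5, 5)
  bravo: need (0, 3, 2, 5) fits (1, 7, 5, 5); releases (3, 2, 0, 1), pool now (4, 9, 5, 6)
  golf: need (0, 7, 1, 3) fits (4, 9, 5, 6); releases (0, 1, 0, 1), pool now (4, 10, 5, 7)
  india: need (2, 4, 2, 2) fits (4, 10, 5, 7); releases (0, 1, 0, 1), pool now (4, 11, 5, 8)


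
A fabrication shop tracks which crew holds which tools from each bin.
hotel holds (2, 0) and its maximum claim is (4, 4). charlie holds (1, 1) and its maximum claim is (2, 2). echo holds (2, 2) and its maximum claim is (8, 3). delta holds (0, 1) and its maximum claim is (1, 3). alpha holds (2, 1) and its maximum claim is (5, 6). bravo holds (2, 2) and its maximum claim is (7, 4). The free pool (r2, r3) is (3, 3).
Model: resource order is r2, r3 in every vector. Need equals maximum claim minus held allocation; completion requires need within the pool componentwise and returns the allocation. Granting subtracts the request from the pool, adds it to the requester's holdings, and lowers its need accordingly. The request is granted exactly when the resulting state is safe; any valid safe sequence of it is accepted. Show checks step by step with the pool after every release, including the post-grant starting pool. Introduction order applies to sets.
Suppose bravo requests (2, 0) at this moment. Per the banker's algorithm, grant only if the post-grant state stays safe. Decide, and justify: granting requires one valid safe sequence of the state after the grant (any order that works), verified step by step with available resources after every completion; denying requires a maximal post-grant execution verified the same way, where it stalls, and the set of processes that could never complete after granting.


GRANT. The post-grant state is safe; one safe sequence: charlie, hotel, bravo, delta, echo, alpha.
Key observation: the grant leaves (1, 3) free — enough for charlie, whose release restarts the cascade.
Verifying the post-grant state step by step:
  pool = (1, 3)
  charlie needs (1, 1) <= (1, 3) -> finishes; pool += (1, 1) = (2, 4)
  hotel needs (2, 4) <= (2, 4) -> finishes; pool += (2, 0) = (4, 4)
  bravo needs (3, 2) <= (4, 4) -> finishes; pool += (4, 2) = (8, 6)
  delta needs (1, 2) <= (8, 6) -> finishes; pool += (0, 1) = (8, 7)
  echo needs (6, 1) <= (8, 7) -> finishes; pool += (2, 2) = (10, 9)
  alpha needs (3, 5) <= (10, 9) -> finishes; pool += (2, 1) = (12, 10)


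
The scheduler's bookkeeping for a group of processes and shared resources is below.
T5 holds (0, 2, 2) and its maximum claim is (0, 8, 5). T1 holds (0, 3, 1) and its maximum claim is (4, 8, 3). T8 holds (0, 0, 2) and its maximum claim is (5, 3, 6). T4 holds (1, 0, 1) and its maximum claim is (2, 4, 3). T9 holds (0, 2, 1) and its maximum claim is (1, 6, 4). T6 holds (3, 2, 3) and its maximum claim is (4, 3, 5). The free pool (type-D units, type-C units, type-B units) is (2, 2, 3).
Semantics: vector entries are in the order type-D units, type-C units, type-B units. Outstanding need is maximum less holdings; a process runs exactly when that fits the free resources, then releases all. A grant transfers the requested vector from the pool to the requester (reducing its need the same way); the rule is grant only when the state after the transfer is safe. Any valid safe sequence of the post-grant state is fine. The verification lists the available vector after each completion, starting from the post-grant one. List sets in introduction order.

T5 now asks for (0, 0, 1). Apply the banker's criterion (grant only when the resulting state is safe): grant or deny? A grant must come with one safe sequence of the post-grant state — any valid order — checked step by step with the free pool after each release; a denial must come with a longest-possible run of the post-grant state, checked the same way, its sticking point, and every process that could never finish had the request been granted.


GRANT — the state after the grant stays safe, e.g. via T6, T9, T5, T8, T1, T4.
Key observation: after the grant the pool drops to (2, 2, 2), which still lets T6 finish first and unwind the rest.
Check on the post-grant state, step by step:
  pool = (2, 2, 2)
  run T6 (needs (1, 1, 2), free (2, 2, 2)); after release of (3, 2, 3) the pool is (5, 4, 5)
  run T9 (needs (1, 4, 3), free (5, 4, 5)); after release of (0, 2, 1) the pool is (5, 6, 6)
  run T5 (needs (0, 6, 2), free (5, 6, 6)); after release of (0, 2, 3) the pool is (5, 8, 9)
  run T8 (needs (5, 3, 4), free (5, 8, 9)); after release of (0, 0, 2) the pool is (5, 8, 11)
  run T1 (needs (4, 5, 2), free (5, 8, 11)); after release of (0, 3, 1) the pool is (5, 11, 12)
  run T4 (needs (1, 4, 2), free (5, 11, 12)); after release of (1, 0, 1) the pool is (6, 11, 13)


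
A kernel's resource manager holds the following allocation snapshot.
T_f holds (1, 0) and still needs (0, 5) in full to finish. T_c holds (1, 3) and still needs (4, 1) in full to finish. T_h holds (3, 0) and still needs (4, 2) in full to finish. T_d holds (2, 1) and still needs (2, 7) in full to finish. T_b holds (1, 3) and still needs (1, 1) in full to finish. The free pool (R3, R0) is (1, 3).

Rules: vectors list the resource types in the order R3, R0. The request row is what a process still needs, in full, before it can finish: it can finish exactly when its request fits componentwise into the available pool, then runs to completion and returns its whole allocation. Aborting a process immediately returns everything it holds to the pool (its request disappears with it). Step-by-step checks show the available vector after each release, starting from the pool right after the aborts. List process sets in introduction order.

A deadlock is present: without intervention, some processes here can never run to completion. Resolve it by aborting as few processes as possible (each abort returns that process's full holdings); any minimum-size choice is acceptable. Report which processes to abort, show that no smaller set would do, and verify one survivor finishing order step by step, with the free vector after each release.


The answer: abort T_d.
Key observation: T_h had no path to completion before; after the abort of T_d ((2, 1) returned), step 2 is where it fits.
Why nothing smaller works: aborting no one leaves the state deadlocked as given.
Survivors finish in the order: T_b, T_h, T_f, T_c. Verifying each step (pool after the aborts first):
  pool = (3, 4)
  run T_b (needs (1, 1), free (3, 4)); after release of (1, 3) the pool is (4, 7)
  run T_h (needs (4, 2), free (4, 7)); after release of (3, 0) the pool is (7, 7)
  run T_f (needs (0, 5), free (7, 7)); after release of (1, 0) the pool is (8, 7)
  run T_c (needs (4, 1), free (8, 7)); after release of (1, 3) the pool is (9, 10)


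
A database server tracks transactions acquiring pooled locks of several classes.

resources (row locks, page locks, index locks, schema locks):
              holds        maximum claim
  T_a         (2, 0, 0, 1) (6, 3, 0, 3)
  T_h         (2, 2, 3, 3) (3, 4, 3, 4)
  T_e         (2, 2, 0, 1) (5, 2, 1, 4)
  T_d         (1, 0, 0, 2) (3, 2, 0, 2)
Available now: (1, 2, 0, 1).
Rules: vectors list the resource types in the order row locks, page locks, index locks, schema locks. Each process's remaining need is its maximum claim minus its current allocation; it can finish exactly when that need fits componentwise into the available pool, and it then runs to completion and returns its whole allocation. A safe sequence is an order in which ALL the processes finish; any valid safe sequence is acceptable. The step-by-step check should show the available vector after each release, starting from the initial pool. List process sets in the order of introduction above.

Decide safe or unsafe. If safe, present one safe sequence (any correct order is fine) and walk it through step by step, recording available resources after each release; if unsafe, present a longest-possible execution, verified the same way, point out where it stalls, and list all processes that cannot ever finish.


SAFE — a valid safe sequence is T_h, T_e, T_d, T_a.
Key observation: at T_h the run first touches a limit — (1, 2, 0, 1) against (1, 2, 0, 1), exact on a resource it actually requests.
Step-by-step check:
  pool = (1, 2, 0, 1)
  T_h needs (1, 2, 0, 1) <= (1, 2, 0, 1) -> finishes; pool += (2, 2, 3, 3) = (3, 4, 3, 4)
  T_e needs (3, 0, 1, 3) <= (3, 4, 3, 4) -> finishes; pool += (2, 2, 0, 1) = (5, 6, 3, 5)
  T_d needs (2, 2, 0, 0) <= (5, 6, 3, 5) -> finishes; pool += (1, 0, 0, 2) = (6, 6, 3, 7)
  T_a needs (4, 3, 0, 2) <= (6, 6, 3, 7) -> finishes; pool += (2, 0, 0, 1) = (8, 6, 3, 8)


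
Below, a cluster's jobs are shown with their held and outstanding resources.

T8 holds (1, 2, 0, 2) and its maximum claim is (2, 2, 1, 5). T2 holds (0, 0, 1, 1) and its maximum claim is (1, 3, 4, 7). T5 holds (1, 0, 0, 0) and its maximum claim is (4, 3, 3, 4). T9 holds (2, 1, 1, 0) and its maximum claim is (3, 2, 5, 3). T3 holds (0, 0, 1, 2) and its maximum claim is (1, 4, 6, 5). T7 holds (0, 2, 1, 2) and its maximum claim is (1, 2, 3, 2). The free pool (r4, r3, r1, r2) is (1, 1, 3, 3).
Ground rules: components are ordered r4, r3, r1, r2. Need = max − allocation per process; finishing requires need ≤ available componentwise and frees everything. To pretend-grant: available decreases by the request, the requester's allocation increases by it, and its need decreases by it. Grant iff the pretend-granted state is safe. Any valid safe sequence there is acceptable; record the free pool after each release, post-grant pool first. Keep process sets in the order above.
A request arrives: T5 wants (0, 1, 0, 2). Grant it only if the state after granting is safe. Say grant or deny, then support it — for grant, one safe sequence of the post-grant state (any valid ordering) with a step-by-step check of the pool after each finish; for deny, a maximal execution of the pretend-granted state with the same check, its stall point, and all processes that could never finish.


GRANT. The post-grant state is safe; one safe sequence: T7, T9, T8, T5, T3, T2.
Key observation: even at the reduced pool (1, 0, 3, 1), T7 fits immediately, so safety survives the grant.
Check on the post-grant state, step by step:
  pool = (1, 0, 3, 1)
  T7 needs (1, 0, 2, 0) <= (1, 0, 3, 1) -> finishes; pool += (0, 2, 1, 2) = (1, 2, 4, 3)
  T9 needs (1, 1, 4, 3) <= (1, 2, 4, 3) -> finishes; pool += (2, 1, 1, 0) = (3, 3, 5, 3)
  T8 needs (1, 0, 1, 3) <= (3, 3, 5, 3) -> finishes; pool += (1, 2, 0, 2) = (4, 5, 5, 5)
  T5 needs (3, 2, 3, 2) <= (4, 5, 5, 5) -> finishes; pool += (1, 1, 0, 2) = (5, 6, 5, 7)
  T3 needs (1, 4, 5, 3) <= (5, 6, 5, 7) -> finishes; pool += (0, 0, 1, 2) = (5, 6, 6, 9)
  T2 needs (1, 3, 3, 6) <= (5, 6, 6, 9) -> finishes; pool += (0, 0, 1, 1) = (5, 6, 7, 10)


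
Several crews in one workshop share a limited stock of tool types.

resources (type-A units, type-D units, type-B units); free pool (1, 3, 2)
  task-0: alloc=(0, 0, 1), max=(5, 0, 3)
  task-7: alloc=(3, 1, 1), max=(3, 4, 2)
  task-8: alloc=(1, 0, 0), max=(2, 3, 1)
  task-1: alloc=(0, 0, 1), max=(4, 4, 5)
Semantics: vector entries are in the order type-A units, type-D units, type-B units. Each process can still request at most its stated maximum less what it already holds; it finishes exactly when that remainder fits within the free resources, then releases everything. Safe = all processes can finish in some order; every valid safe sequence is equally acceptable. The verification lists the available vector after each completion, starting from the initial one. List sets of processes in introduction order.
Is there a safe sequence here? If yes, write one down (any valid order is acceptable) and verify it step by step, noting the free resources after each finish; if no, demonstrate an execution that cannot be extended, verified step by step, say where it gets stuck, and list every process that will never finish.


SAFE. One safe sequence: task-7, task-8, task-0, task-1.
Key observation: task-7 is the earliest step where a requested resource binds exactly: need (0, 3, 1), pool (1, 3, 2) at its turn.
Check, step by step:
  pool = (1, 3, 2)
  task-7: need (0, 3, 1) fits (1, 3, 2); releases (3, 1, 1), pool now (4, 4, 3)
  task-8: need (1, 3, 1) fits (4, 4, 3); releases (1, 0, 0), pool now (5, 4, 3)
  task-0: need (5, 0, 2) fits (5, 4, 3); releases (0, 0, 1), pool now (5, 4, 4)
  task-1: need (4, 4, 4) fits (5, 4, 4); releases (0, 0, 1), pool now (5, 4, 5)
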